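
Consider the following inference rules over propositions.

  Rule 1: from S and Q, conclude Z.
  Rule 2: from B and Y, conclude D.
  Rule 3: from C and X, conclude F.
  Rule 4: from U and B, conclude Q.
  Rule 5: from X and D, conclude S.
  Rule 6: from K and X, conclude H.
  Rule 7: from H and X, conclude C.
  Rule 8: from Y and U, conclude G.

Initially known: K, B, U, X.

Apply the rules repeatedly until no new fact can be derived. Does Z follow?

No

Z would need S and Q (Rule 1), but S is never established.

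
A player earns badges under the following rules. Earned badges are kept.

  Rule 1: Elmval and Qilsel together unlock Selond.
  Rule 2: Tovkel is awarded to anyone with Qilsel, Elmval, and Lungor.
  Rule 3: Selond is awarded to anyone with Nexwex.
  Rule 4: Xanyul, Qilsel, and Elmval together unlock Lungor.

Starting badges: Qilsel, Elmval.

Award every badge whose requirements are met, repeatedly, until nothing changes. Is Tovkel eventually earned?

No

Tovkel would need Qilsel, Elmval, and Lungor (Rule 2), but Lungor is never earned.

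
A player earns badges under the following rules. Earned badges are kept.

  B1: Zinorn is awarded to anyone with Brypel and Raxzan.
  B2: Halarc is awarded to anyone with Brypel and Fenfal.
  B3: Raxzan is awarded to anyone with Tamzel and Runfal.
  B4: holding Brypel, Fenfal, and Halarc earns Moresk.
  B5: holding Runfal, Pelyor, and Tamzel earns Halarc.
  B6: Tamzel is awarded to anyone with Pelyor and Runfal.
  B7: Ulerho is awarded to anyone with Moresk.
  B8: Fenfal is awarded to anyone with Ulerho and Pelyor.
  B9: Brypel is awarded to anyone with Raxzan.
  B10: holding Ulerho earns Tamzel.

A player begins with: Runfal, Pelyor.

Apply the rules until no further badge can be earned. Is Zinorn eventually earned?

With Pelyor and Runfal, Tamzel is earned (B6).
With Tamzel and Runfal, Raxzan is earned (B3).
With Raxzan, Brypel is earned (B9).
With Brypel and Raxzan, Zinorn is earned (B1).

Yes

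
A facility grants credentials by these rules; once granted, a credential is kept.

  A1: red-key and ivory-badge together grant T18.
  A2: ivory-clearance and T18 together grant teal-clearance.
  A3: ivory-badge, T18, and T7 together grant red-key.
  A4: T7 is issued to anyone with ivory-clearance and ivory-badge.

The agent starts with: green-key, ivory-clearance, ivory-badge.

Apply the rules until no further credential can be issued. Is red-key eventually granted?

No

red-key would need ivory-badge, T18, and T7 (A3), but T18 is never granted.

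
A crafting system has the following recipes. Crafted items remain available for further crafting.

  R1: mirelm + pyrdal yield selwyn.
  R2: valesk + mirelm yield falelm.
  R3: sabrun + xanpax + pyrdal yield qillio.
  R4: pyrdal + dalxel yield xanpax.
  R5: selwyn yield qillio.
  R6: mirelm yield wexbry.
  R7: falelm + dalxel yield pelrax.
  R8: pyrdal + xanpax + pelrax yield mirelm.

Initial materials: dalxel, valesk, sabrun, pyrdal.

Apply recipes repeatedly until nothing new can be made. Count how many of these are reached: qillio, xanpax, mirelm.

Using R4, pyrdal and dalxel make xanpax.
sabrun + xanpax + pyrdal → qillio (R3).
qillio: reached.
xanpax: reached.
mirelm would need pyrdal, xanpax, and pelrax (R8), but pelrax is never obtained.
Reached: qillio and xanpax — 2 of the 3.

2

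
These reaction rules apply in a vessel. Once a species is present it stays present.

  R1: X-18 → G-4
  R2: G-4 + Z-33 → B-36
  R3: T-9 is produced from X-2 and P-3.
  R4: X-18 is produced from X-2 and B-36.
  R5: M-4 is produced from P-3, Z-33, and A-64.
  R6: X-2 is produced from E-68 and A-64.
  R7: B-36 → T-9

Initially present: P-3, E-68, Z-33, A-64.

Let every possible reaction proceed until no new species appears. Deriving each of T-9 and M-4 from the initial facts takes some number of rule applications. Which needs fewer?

M-4: P-3, Z-33, and A-64 present → M-4 forms (R5). [1 rule application]
T-9: E-68 and A-64 present → X-2 forms (R6). X-2 and P-3 present → T-9 forms (R3). [2 rule applications]
M-4 needs fewer.

M-4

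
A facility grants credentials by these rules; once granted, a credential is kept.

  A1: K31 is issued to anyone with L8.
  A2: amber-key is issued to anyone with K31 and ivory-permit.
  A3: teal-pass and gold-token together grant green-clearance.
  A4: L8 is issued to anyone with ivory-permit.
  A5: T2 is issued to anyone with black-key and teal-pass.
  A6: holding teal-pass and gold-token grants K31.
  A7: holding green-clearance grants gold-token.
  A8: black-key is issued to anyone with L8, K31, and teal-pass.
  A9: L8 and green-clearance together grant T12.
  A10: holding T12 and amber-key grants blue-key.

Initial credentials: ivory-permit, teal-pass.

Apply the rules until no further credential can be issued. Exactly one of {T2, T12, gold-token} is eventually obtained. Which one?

Holding ivory-permit grants L8 (A4).
Holding L8 grants K31 (A1).
Holding L8, K31, and teal-pass grants black-key (A8).
Holding black-key and teal-pass grants T2 (A5).
T12 would need L8 and green-clearance (A9), but green-clearance is never granted. gold-token would need green-clearance (A7), but green-clearance is never granted.

T2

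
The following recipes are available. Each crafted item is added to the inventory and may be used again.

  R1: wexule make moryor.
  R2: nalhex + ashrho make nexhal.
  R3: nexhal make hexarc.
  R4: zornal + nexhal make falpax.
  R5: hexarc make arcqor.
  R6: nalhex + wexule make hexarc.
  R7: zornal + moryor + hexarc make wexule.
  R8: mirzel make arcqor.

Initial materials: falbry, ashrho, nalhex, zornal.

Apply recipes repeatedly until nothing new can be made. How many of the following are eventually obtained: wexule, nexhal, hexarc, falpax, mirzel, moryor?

3

Using R2, nalhex and ashrho make nexhal.
Using R4, zornal and nexhal make falpax.
nexhal → hexarc (R3).
wexule would need zornal, moryor, and hexarc (R7), but moryor is never obtained.
nexhal: reached.
hexarc: reached.
falpax: reached.
No rule produces mirzel, and it is not given.
moryor would need wexule (R1), but wexule is never obtained.
Reached: nexhal, hexarc, and falpax — 3 of the 6.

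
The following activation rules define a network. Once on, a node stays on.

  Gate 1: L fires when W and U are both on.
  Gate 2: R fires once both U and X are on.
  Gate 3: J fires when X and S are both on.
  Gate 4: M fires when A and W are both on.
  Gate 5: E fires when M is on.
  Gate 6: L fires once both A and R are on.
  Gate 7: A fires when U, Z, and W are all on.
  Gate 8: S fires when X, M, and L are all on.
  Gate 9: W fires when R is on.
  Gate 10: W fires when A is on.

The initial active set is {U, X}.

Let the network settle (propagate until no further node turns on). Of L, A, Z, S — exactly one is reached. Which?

L

U and X are on, so R fires (Gate 2).
Gate 9: R on → W on.
W and U are on, so L fires (Gate 1).
S would need X, M, and L (Gate 8), but M never turns on. A would need U, Z, and W (Gate 7), but Z never turns on. No rule produces Z, and it is not given.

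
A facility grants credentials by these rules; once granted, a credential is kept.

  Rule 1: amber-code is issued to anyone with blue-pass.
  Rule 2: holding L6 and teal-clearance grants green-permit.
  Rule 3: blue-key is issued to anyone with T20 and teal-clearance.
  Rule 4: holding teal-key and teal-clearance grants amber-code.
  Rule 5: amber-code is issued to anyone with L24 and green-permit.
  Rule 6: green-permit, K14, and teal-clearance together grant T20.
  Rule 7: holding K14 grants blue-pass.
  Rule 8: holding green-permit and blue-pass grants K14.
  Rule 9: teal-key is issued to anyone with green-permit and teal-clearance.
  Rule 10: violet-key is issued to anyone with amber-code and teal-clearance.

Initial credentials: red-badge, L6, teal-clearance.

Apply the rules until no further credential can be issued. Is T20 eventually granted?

No

T20 would need green-permit, K14, and teal-clearance (Rule 6), but K14 is never granted.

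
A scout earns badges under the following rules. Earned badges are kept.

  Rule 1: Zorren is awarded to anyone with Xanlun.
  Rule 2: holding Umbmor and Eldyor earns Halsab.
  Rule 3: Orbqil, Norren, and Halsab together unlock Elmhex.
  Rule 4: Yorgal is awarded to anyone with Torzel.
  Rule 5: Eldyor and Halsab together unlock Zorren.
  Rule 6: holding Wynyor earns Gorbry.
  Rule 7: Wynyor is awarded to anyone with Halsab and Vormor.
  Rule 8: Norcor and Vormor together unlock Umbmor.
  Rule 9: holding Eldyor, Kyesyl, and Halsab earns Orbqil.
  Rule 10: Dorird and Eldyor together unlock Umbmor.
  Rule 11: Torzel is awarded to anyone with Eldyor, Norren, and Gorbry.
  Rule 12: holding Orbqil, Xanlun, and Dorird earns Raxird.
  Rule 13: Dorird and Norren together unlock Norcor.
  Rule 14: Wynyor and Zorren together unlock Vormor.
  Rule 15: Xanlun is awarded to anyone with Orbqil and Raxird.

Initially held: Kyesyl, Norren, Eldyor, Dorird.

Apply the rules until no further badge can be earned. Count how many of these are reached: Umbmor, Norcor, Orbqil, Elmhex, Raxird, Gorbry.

4

With Dorird and Eldyor, Umbmor is earned (Rule 10).
With Dorird and Norren, Norcor is earned (Rule 13).
With Umbmor and Eldyor, Halsab is earned (Rule 2).
With Eldyor, Kyesyl, and Halsab, Orbqil is earned (Rule 9).
With Orbqil, Norren, and Halsab, Elmhex is earned (Rule 3).
Umbmor: reached.
Norcor: reached.
Orbqil: reached.
Elmhex: reached.
Raxird would need Orbqil, Xanlun, and Dorird (Rule 12), but Xanlun is never earned.
Gorbry would need Wynyor (Rule 6), but Wynyor is never earned.
Reached: Umbmor, Norcor, Orbqil, and Elmhex — 4 of the 6.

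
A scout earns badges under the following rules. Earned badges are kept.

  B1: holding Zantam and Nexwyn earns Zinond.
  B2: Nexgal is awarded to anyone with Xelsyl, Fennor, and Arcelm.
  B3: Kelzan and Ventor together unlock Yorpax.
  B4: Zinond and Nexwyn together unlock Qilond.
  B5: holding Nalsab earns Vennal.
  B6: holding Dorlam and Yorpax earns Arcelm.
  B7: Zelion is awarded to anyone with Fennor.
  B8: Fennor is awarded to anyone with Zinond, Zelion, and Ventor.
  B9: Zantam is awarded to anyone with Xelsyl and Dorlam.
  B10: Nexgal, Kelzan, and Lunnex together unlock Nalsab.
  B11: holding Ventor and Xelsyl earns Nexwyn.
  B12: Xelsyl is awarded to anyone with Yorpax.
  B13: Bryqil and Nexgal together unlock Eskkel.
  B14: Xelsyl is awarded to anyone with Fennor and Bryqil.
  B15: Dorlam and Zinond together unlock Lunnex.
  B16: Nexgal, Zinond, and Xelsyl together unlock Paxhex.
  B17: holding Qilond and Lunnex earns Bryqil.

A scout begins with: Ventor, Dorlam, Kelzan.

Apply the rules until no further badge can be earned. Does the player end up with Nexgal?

Nexgal would need Xelsyl, Fennor, and Arcelm (B2), but Fennor is never earned.

No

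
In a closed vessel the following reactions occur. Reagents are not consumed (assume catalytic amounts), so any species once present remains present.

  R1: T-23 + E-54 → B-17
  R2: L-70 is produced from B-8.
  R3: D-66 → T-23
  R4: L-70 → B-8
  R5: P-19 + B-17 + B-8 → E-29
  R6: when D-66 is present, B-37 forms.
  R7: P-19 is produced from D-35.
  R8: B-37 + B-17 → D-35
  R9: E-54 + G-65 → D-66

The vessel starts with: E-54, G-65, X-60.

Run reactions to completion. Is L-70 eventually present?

L-70 would need B-8 (R2), but B-8 never forms.

No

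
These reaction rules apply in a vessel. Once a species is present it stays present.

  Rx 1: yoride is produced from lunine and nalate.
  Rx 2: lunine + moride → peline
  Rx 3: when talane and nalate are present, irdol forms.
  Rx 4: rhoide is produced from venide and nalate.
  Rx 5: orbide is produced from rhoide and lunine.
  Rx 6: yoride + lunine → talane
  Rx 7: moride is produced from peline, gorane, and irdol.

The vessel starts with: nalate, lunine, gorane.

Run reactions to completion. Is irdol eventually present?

Yes

lunine and nalate present → yoride forms (Rx 1).
yoride and lunine present → talane forms (Rx 6).
talane and nalate present → irdol forms (Rx 3).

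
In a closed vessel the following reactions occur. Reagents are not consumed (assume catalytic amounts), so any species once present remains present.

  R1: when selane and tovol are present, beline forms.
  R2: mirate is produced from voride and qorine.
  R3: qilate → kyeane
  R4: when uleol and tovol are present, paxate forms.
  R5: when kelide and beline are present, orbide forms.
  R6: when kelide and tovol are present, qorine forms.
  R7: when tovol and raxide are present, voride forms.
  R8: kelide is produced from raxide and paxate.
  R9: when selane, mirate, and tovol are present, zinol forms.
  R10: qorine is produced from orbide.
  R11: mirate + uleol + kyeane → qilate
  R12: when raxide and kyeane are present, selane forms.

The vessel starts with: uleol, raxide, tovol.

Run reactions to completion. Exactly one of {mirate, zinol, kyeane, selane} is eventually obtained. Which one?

uleol and tovol present → paxate forms (R4).
tovol and raxide present → voride forms (R7).
raxide and paxate present → kelide forms (R8).
kelide and tovol present → qorine forms (R6).
voride and qorine present → mirate forms (R2).
zinol would need selane, mirate, and tovol (R9), but selane never forms. selane would need raxide and kyeane (R12), but kyeane never forms. kyeane would need qilate (R3), but qilate never forms.

mirate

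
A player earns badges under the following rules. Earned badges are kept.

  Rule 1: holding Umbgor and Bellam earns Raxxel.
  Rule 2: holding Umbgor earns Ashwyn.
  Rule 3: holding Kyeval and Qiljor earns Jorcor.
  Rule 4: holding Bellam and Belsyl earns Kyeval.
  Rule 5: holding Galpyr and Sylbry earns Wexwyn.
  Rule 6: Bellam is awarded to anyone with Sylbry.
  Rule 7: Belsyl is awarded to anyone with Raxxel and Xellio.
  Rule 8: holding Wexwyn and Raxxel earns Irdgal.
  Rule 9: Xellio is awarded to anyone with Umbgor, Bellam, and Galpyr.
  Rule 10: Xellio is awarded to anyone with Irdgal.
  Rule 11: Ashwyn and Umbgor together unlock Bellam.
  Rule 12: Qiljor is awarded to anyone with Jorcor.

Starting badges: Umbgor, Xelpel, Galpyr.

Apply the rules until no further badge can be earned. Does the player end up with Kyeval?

With Umbgor, Ashwyn is earned (Rule 2).
With Ashwyn and Umbgor, Bellam is earned (Rule 11).
With Umbgor, Bellam, and Galpyr, Xellio is earned (Rule 9).
With Umbgor and Bellam, Raxxel is earned (Rule 1).
With Raxxel and Xellio, Belsyl is earned (Rule 7).
With Bellam and Belsyl, Kyeval is earned (Rule 4).

Yes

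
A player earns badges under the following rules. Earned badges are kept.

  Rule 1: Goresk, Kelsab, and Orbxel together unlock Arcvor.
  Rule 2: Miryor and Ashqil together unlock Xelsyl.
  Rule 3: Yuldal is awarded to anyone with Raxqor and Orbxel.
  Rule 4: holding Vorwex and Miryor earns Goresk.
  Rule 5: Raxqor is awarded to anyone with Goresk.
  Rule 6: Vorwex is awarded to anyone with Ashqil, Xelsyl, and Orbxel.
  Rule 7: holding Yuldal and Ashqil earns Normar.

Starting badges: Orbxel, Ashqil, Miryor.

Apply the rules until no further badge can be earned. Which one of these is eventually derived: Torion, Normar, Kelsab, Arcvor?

Normar

With Miryor and Ashqil, Xelsyl is earned (Rule 2).
With Ashqil, Xelsyl, and Orbxel, Vorwex is earned (Rule 6).
With Vorwex and Miryor, Goresk is earned (Rule 4).
With Goresk, Raxqor is earned (Rule 5).
With Raxqor and Orbxel, Yuldal is earned (Rule 3).
With Yuldal and Ashqil, Normar is earned (Rule 7).
No rule produces Torion, and it is not given. Arcvor would need Goresk, Kelsab, and Orbxel (Rule 1), but Kelsab is never earned. No rule produces Kelsab, and it is not given.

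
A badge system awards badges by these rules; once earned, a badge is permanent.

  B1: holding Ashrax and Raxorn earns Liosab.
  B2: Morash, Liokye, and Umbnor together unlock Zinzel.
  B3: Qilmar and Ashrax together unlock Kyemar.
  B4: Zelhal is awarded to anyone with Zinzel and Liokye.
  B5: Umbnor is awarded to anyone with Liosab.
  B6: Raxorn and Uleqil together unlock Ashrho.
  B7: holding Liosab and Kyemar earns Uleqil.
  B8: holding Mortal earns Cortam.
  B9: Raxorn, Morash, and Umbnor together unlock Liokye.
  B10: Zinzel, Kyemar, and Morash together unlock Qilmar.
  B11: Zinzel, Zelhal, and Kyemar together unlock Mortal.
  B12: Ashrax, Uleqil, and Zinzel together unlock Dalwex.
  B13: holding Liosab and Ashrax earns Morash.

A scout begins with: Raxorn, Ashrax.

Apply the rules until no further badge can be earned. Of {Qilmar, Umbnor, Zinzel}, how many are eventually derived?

With Ashrax and Raxorn, Liosab is earned (B1).
With Liosab and Ashrax, Morash is earned (B13).
With Liosab, Umbnor is earned (B5).
With Raxorn, Morash, and Umbnor, Liokye is earned (B9).
With Morash, Liokye, and Umbnor, Zinzel is earned (B2).
Qilmar would need Zinzel, Kyemar, and Morash (B10), but Kyemar is never earned.
Umbnor: reached.
Zinzel: reached.
Reached: Umbnor and Zinzel — 2 of the 3.

2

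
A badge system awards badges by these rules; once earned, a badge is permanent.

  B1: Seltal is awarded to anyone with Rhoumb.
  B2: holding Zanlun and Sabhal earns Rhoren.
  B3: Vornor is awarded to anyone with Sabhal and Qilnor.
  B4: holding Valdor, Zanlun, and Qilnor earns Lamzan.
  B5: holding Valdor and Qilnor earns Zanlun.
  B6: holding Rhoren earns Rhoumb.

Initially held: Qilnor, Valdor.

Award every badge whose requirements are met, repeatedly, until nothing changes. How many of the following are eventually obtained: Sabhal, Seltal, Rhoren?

No rule produces Sabhal, and it is not given.
Seltal would need Rhoumb (B1), but Rhoumb is never earned.
Rhoren would need Zanlun and Sabhal (B2), but Sabhal is never earned.
None of the 3 are reached.

0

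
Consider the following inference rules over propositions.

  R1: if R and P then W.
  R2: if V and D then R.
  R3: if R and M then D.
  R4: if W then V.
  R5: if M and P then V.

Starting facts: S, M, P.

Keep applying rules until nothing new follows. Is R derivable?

No

R would need V and D (R2), but D is never established.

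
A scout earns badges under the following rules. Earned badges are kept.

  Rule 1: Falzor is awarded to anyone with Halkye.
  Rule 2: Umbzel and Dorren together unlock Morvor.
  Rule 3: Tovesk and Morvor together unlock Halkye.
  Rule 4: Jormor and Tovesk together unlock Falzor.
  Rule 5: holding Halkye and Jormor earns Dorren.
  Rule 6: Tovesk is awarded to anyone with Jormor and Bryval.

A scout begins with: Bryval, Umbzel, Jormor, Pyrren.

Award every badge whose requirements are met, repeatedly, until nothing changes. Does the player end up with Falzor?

With Jormor and Bryval, Tovesk is earned (Rule 6).
With Jormor and Tovesk, Falzor is earned (Rule 4).

Yes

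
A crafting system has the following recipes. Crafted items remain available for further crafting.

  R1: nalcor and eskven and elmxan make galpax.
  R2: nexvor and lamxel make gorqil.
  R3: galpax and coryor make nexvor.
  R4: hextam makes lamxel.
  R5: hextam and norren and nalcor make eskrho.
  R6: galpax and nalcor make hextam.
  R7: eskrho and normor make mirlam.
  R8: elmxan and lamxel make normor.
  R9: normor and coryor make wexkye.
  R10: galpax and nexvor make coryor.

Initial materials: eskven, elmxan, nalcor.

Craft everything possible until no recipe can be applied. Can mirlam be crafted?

mirlam would need eskrho and normor (R7), but eskrho is never obtained.

No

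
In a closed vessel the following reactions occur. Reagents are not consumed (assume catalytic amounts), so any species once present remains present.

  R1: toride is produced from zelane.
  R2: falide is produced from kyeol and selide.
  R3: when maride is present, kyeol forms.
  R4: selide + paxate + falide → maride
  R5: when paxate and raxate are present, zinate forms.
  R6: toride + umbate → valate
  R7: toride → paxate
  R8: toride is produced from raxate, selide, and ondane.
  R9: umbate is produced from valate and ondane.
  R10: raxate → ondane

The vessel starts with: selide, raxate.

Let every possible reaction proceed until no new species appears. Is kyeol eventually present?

kyeol would need maride (R3), but maride never forms.

No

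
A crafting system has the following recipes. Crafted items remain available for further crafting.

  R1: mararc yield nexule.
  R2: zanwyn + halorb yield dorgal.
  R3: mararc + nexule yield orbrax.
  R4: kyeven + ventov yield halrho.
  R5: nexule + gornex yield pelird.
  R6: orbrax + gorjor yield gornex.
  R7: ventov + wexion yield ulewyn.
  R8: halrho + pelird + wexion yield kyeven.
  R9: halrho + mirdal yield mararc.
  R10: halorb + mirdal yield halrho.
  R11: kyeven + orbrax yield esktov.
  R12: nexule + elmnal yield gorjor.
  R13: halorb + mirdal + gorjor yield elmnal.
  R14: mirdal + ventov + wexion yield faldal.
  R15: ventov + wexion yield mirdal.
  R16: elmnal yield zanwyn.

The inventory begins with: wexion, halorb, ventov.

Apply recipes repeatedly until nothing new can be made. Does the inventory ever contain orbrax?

Yes

Using R15, ventov and wexion make mirdal.
Using R10, halorb and mirdal make halrho.
halrho + mirdal → mararc (R9).
mararc → nexule (R1).
mararc + nexule → orbrax (R3).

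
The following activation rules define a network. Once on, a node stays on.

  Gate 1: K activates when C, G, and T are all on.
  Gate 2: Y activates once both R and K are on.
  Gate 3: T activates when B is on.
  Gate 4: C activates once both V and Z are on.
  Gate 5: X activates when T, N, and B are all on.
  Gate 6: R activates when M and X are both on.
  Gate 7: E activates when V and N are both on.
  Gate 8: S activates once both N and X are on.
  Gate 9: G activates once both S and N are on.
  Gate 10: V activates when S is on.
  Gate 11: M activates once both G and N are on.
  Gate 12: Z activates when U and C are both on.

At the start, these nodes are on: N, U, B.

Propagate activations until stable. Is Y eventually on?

No

Y would need R and K (Gate 2), but K never turns on.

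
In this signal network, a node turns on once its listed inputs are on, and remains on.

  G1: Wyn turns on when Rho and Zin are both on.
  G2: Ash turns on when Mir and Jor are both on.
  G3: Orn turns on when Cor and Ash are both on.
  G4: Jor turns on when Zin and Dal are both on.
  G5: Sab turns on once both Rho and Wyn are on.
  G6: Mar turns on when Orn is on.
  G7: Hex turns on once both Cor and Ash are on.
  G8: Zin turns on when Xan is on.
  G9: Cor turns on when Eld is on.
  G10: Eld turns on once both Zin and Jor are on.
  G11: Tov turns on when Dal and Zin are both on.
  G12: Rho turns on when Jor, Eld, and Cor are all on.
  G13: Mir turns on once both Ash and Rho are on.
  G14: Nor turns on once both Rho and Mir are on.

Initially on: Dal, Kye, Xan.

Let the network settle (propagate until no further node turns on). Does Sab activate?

Xan is on, so Zin turns on (G8).
Zin and Dal are on, so Jor turns on (G4).
G10: Zin and Jor on → Eld on.
G9: Eld on → Cor on.
Jor, Eld, and Cor are on, so Rho turns on (G12).
G1: Rho and Zin on → Wyn on.
G5: Rho and Wyn on → Sab on.

Yes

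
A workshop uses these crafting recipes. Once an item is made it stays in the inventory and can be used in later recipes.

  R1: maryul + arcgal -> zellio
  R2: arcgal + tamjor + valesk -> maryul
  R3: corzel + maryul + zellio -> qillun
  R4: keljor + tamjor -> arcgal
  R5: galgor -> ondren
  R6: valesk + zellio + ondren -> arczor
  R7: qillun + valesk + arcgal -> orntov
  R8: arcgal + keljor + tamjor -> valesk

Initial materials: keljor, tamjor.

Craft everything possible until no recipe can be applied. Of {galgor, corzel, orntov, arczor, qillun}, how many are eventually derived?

0

No rule produces galgor, and it is not given.
No rule produces corzel, and it is not given.
orntov would need qillun, valesk, and arcgal (R7), but qillun is never obtained.
arczor would need valesk, zellio, and ondren (R6), but ondren is never obtained.
qillun would need corzel, maryul, and zellio (R3), but corzel is never obtained.
None of the 5 are reached.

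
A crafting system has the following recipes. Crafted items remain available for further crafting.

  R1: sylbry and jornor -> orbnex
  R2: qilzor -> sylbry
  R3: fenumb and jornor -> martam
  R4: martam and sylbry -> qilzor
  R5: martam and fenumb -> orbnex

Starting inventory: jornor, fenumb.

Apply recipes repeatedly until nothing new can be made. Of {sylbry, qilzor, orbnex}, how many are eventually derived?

Using R3, fenumb and jornor make martam.
Using R5, martam and fenumb make orbnex.
sylbry would need qilzor (R2), but qilzor is never obtained.
qilzor would need martam and sylbry (R4), but sylbry is never obtained.
orbnex: reached.
Reached: orbnex — 1 of the 3.

1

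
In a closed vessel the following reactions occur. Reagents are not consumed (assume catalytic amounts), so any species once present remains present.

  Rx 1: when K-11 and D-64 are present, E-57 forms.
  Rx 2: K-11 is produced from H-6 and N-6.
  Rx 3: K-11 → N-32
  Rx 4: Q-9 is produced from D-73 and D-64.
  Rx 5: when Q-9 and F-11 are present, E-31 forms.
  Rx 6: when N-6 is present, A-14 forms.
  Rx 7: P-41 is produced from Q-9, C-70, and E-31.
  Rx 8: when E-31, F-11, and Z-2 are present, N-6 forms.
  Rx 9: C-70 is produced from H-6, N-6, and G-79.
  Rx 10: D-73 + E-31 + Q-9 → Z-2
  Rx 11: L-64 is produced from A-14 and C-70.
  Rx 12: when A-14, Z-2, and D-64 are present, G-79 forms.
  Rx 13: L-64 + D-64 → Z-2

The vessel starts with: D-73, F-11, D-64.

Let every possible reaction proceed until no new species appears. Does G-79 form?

Yes

D-73 and D-64 present → Q-9 forms (Rx 4).
Q-9 and F-11 present → E-31 forms (Rx 5).
D-73, E-31, and Q-9 present → Z-2 forms (Rx 10).
E-31, F-11, and Z-2 present → N-6 forms (Rx 8).
N-6 present → A-14 forms (Rx 6).
A-14, Z-2, and D-64 present → G-79 forms (Rx 12).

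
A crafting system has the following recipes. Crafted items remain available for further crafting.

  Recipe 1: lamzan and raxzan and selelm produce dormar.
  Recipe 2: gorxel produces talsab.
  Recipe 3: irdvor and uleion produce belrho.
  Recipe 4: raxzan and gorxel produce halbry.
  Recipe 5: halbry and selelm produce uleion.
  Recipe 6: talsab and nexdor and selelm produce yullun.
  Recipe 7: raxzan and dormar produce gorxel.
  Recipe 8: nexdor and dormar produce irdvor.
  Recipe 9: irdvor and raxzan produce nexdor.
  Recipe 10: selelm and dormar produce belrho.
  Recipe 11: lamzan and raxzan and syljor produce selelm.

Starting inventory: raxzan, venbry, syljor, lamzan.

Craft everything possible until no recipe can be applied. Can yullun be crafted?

yullun would need talsab, nexdor, and selelm (Recipe 6), but nexdor is never obtained.

No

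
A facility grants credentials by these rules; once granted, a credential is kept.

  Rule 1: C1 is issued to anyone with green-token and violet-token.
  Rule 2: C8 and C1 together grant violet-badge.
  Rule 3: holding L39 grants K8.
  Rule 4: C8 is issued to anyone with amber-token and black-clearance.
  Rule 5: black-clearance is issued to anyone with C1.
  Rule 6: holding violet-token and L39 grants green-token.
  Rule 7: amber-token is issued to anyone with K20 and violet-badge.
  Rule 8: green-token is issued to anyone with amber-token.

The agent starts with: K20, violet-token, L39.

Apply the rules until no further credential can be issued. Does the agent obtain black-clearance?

Holding violet-token and L39 grants green-token (Rule 6).
Holding green-token and violet-token grants C1 (Rule 1).
Holding C1 grants black-clearance (Rule 5).

Yes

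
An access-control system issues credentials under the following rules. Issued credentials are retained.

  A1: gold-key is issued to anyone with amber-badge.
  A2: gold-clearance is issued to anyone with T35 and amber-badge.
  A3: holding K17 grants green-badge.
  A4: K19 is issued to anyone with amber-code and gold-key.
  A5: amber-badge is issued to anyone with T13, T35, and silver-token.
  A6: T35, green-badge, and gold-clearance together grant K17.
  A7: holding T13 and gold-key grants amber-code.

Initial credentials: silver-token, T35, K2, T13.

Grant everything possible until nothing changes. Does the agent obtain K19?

Yes

Holding T13, T35, and silver-token grants amber-badge (A5).
Holding amber-badge grants gold-key (A1).
Holding T13 and gold-key grants amber-code (A7).
Holding amber-code and gold-key grants K19 (A4).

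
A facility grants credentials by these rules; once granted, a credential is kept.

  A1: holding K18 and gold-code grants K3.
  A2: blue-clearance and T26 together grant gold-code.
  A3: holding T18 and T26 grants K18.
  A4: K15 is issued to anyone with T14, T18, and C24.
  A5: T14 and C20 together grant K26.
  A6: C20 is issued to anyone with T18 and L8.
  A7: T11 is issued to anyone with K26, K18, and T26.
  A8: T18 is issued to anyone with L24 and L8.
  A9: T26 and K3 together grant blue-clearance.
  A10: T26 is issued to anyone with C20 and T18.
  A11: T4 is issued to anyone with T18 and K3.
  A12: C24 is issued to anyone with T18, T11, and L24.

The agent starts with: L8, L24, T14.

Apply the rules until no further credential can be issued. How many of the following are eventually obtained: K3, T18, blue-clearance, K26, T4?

2

Holding L24 and L8 grants T18 (A8).
Holding T18 and L8 grants C20 (A6).
Holding T14 and C20 grants K26 (A5).
K3 would need K18 and gold-code (A1), but gold-code is never granted.
T18: reached.
blue-clearance would need T26 and K3 (A9), but K3 is never granted.
K26: reached.
T4 would need T18 and K3 (A11), but K3 is never granted.
Reached: T18 and K26 — 2 of the 5.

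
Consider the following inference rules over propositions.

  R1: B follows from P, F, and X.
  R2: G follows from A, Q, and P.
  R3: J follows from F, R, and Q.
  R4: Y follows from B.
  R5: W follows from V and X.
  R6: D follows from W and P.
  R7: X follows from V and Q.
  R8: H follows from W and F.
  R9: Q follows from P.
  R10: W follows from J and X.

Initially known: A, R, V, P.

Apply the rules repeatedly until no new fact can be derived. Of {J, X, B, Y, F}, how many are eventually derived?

1

From P, R9 gives Q.
V and Q hold, so X follows (R7).
J would need F, R, and Q (R3), but F is never established.
X: reached.
B would need P, F, and X (R1), but F is never established.
Y would need B (R4), but B is never established.
No rule produces F, and it is not given.
Reached: X — 1 of the 5.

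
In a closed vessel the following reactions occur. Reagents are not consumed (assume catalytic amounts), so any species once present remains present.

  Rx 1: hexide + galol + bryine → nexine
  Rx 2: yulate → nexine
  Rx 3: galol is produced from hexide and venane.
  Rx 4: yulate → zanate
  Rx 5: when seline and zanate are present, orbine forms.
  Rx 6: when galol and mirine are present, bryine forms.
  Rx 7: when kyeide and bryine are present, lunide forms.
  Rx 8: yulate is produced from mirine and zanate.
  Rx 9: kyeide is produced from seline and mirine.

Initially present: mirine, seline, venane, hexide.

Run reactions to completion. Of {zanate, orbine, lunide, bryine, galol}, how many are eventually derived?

seline and mirine present → kyeide forms (Rx 9).
hexide and venane present → galol forms (Rx 3).
galol and mirine present → bryine forms (Rx 6).
kyeide and bryine present → lunide forms (Rx 7).
zanate would need yulate (Rx 4), but yulate never forms.
orbine would need seline and zanate (Rx 5), but zanate never forms.
lunide: reached.
bryine: reached.
galol: reached.
Reached: lunide, bryine, and galol — 3 of the 5.

3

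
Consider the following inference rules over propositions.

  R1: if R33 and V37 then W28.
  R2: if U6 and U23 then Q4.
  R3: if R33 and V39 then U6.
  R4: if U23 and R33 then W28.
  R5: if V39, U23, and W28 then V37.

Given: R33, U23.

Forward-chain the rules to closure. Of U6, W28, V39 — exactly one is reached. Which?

W28

U23 and R33 hold, so W28 follows (R4).
U6 would need R33 and V39 (R3), but V39 is never established. No rule produces V39, and it is not given.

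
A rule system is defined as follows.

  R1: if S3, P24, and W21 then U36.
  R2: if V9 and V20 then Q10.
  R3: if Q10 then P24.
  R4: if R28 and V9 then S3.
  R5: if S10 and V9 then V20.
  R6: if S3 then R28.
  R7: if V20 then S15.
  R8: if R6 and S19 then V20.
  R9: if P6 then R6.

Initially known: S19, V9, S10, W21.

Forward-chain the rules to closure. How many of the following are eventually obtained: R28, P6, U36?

R28 would need S3 (R6), but S3 is never established.
No rule produces P6, and it is not given.
U36 would need S3, P24, and W21 (R1), but S3 is never established.
None of the 3 are reached.

0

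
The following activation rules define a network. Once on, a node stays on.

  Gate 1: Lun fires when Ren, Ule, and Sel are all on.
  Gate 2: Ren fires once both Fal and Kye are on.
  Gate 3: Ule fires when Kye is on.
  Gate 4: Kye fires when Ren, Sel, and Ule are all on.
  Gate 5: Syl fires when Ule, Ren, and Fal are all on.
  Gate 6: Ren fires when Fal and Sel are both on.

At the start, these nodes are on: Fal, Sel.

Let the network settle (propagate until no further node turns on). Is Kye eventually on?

Kye would need Ren, Sel, and Ule (Gate 4), but Ule never turns on.

No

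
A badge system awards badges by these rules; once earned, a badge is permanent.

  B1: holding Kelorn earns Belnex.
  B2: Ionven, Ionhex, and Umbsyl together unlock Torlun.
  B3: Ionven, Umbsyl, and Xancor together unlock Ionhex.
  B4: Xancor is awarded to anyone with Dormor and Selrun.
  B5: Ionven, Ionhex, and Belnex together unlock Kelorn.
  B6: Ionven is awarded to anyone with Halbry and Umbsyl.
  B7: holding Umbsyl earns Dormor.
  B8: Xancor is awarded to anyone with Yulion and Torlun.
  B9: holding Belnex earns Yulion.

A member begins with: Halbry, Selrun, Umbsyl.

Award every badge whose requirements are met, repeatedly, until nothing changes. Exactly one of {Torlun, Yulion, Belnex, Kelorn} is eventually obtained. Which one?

With Halbry and Umbsyl, Ionven is earned (B6).
With Umbsyl, Dormor is earned (B7).
With Dormor and Selrun, Xancor is earned (B4).
With Ionven, Umbsyl, and Xancor, Ionhex is earned (B3).
With Ionven, Ionhex, and Umbsyl, Torlun is earned (B2).
Kelorn would need Ionven, Ionhex, and Belnex (B5), but Belnex is never earned. Yulion would need Belnex (B9), but Belnex is never earned. Belnex would need Kelorn (B1), but Kelorn is never earned.

Torlun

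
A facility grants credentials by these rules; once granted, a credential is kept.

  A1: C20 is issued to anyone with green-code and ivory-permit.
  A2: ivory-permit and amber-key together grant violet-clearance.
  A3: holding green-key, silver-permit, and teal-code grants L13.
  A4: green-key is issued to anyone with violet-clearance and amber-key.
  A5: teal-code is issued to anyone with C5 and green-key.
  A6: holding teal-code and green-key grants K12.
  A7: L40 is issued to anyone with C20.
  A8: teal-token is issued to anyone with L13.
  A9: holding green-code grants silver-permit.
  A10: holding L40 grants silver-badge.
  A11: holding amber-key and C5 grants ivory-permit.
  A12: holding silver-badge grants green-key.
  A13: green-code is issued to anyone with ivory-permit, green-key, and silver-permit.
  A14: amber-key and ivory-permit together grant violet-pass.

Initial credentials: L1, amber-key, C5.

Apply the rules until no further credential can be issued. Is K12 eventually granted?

Holding amber-key and C5 grants ivory-permit (A11).
Holding ivory-permit and amber-key grants violet-clearance (A2).
Holding violet-clearance and amber-key grants green-key (A4).
Holding C5 and green-key grants teal-code (A5).
Holding teal-code and green-key grants K12 (A6).

Yes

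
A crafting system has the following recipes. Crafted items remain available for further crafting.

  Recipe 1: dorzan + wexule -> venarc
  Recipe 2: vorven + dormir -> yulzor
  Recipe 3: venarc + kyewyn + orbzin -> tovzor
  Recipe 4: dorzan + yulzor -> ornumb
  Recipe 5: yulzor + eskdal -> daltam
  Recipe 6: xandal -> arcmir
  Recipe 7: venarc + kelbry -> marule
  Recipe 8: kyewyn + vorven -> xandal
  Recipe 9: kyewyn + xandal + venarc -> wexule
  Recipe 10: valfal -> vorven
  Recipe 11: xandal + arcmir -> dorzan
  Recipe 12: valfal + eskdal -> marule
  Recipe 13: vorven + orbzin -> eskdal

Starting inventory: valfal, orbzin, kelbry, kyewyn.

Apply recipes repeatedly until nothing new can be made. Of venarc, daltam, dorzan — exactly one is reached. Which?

dorzan

Using Recipe 10, valfal makes vorven.
kyewyn + vorven -> xandal (Recipe 8).
Using Recipe 6, xandal makes arcmir.
xandal + arcmir -> dorzan (Recipe 11).
venarc would need dorzan and wexule (Recipe 1), but wexule is never obtained. daltam would need yulzor and eskdal (Recipe 5), but yulzor is never obtained.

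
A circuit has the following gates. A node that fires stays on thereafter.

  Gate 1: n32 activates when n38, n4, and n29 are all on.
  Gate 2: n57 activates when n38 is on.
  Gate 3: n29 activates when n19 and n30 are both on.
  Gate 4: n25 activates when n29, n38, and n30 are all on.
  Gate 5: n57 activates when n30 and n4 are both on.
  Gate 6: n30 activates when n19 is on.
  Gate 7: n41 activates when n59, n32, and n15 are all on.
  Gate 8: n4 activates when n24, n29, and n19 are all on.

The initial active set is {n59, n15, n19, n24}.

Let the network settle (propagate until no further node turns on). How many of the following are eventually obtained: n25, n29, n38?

Gate 6: n19 on → n30 on.
n19 and n30 are on, so n29 activates (Gate 3).
n25 would need n29, n38, and n30 (Gate 4), but n38 never turns on.
n29: reached.
No rule produces n38, and it is not given.
Reached: n29 — 1 of the 3.

1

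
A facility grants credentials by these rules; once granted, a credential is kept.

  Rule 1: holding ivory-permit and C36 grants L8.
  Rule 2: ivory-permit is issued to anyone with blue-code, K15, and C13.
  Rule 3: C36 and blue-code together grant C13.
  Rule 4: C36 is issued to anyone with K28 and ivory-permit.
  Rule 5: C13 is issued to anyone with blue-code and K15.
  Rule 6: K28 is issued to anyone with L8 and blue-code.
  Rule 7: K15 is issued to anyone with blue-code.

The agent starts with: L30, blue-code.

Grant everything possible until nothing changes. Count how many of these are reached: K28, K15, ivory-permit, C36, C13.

3

Holding blue-code grants K15 (Rule 7).
Holding blue-code and K15 grants C13 (Rule 5).
Holding blue-code, K15, and C13 grants ivory-permit (Rule 2).
K28 would need L8 and blue-code (Rule 6), but L8 is never granted.
K15: reached.
ivory-permit: reached.
C36 would need K28 and ivory-permit (Rule 4), but K28 is never granted.
C13: reached.
Reached: K15, ivory-permit, and C13 — 3 of the 5.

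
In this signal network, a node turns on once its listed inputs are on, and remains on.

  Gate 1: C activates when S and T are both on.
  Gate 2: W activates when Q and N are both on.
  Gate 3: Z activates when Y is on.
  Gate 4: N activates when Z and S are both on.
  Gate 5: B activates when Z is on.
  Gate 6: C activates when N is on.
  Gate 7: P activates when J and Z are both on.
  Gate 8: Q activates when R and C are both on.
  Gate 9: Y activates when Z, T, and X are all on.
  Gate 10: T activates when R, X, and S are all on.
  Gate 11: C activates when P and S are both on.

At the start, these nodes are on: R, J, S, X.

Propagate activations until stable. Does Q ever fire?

Yes

R, X, and S are on, so T activates (Gate 10).
S and T are on, so C activates (Gate 1).
Gate 8: R and C on → Q on.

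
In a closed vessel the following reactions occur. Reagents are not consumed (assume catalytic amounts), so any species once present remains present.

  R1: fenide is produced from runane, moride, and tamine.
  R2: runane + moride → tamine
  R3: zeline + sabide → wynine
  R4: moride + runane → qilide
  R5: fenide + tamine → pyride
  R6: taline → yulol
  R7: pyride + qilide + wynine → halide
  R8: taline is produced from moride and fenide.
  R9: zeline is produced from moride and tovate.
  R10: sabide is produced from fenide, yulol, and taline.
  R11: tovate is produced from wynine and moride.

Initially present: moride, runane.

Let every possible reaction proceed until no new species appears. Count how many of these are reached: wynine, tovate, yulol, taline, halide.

runane and moride present → tamine forms (R2).
runane, moride, and tamine present → fenide forms (R1).
moride and fenide present → taline forms (R8).
taline present → yulol forms (R6).
wynine would need zeline and sabide (R3), but zeline never forms.
tovate would need wynine and moride (R11), but wynine never forms.
yulol: reached.
taline: reached.
halide would need pyride, qilide, and wynine (R7), but wynine never forms.
Reached: yulol and taline — 2 of the 5.

2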